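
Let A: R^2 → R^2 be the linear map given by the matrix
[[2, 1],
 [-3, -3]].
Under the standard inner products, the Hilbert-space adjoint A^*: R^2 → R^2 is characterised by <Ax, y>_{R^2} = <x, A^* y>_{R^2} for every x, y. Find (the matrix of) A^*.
A^* = A^T =
[[2, -3],
 [1, -3]]

For real matrices with standard dot products, the defining identity <Ax, y> = <x, A^* y> gives (Ax)^T y = x^T (A^*) y, i.e. x^T A^T y = x^T (A^*) y. Since this holds for all x, y, we must have A^* = A^T. Therefore
A^* =
[[2, -3],
 [1, -3]].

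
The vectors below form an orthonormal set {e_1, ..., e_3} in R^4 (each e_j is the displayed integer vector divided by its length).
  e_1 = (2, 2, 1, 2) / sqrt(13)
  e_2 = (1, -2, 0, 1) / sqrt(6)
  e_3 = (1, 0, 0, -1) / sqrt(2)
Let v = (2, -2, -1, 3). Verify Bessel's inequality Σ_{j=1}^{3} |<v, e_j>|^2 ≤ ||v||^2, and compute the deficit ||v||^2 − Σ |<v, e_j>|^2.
Σ |<v, e_j>|^2 = 207/13; ||v||^2 = 18; deficit = 27/13

Write each e_j = u_j / sqrt(<u_j, u_j>) where u_j is the displayed integer vector. Then <v, e_j> = <v, u_j> / sqrt(<u_j, u_j>), so |<v, e_j>|^2 = <v, u_j>^2 / <u_j, u_j>.
Coefficients: <v, e_1> = 5/sqrt(13), <v, e_2> = 9/sqrt(6), <v, e_3> = -1/sqrt(2).
Square and sum: Σ |<v, e_j>|^2 = 207/13.
Compute ||v||^2 = v·v = 18.
Deficit = 18 − 207/13 = 27/13 ≥ 0, confirming Bessel's inequality. (The deficit equals ||v − Σ <v,e_j> e_j||^2, the squared distance from v to span{e_j}.)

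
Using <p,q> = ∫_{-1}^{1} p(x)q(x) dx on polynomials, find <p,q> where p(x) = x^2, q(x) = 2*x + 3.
<p,q> = 2

Expand the product: p(x)·q(x) = 2*x^3 + 3*x^2.
∫_{-1}^{1} of each monomial x^k gives [2/(k+1) if k even, 0 if k odd]. Integrating term-by-term (or equivalently evaluating the antiderivative F(x) = x^4/2 + x^3 at the endpoints):
  F(1) − F(−1) = 3/2 − (-1/2) = 2.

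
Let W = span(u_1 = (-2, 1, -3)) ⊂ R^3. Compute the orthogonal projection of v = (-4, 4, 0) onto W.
proj_W(v) = (-12/7, 6/7, -18/7)

Set up U = [u_1 | ... | u_1] ∈ R^(3×1). The projector onto W = col(U) is P = U (U^T U)^(-1) U^T.
Compute U^T U =
  [14],
and U^T v = (12).
Solve U^T U · c = U^T v for the coefficients: c = (6/7). The projection is proj_W(v) = U c.
Check: (v - proj_W(v)) · u_1 = 0  (should be 0).
Result: proj_W(v) = (-12/7, 6/7, -18/7).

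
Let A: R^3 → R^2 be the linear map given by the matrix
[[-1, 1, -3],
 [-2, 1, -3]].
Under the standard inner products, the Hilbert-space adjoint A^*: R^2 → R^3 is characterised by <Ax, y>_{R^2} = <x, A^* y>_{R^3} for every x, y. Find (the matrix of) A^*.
A^* = A^T =
[[-1, -2],
 [1, 1],
 [-3, -3]]

For real matrices with standard dot products, the defining identity <Ax, y> = <x, A^* y> gives (Ax)^T y = x^T (A^*) y, i.e. x^T A^T y = x^T (A^*) y. Since this holds for all x, y, we must have A^* = A^T. Therefore
A^* =
[[-1, -2],
 [1, 1],
 [-3, -3]].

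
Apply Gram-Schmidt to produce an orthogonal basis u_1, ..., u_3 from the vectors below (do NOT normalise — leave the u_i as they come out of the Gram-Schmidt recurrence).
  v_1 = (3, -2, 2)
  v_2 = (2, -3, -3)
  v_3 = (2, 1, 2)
Orthogonal basis:
  u_1 = (3, -2, 2)
  u_2 = (16/17, -39/17, -63/17)
  u_3 = (162/169, 27/26, -135/338)

Apply the Gram-Schmidt recurrence
  u_1 = v_1
  u_i = v_i − Σ_{j<i} ((v_i · u_j) / (u_j · u_j)) · u_j.

Step by step this gives:
  u_1 = (3, -2, 2)
  u_2 = (16/17, -39/17, -63/17)
  u_3 = (162/169, 27/26, -135/338)

Orthogonality check:
  u_2 · u_1 = 0 (should be 0)
  u_3 · u_1 = 0 (should be 0)
  u_3 · u_2 = 0 (should be 0)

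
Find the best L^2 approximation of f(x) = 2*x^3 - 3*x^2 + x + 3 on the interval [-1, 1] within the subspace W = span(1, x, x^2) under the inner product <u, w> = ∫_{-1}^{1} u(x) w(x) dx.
g(x) = -3*x^2 + 11*x/5 + 3

The best approximation g ∈ W is the orthogonal projection of f onto W. Writing g = a_0 + a_1 x + a_2 x^2, the coefficients solve the normal equations G · a = b where
  G_{ij} = <φ_i, φ_j> and b_i = <f, φ_i>, with φ_0 = 1, φ_1 = x, φ_2 = x^2.
G =
  [2, 0, 2/3]
  [0, 2/3, 0]
  [2/3, 0, 2/5],
b = (4, 22/15, 4/5).
Solving gives a_0 = 3, a_1 = 11/5, a_2 = -3, so
  g(x) = -3*x^2 + 11*x/5 + 3.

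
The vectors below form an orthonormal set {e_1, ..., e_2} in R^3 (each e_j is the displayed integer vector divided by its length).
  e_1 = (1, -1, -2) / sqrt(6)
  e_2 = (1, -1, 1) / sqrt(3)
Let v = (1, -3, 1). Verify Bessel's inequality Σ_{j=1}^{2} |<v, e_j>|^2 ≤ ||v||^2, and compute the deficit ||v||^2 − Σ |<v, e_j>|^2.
Σ |<v, e_j>|^2 = 9; ||v||^2 = 11; deficit = 2

Write each e_j = u_j / sqrt(<u_j, u_j>) where u_j is the displayed integer vector. Then <v, e_j> = <v, u_j> / sqrt(<u_j, u_j>), so |<v, e_j>|^2 = <v, u_j>^2 / <u_j, u_j>.
Coefficients: <v, e_1> = 2/sqrt(6), <v, e_2> = 5/sqrt(3).
Square and sum: Σ |<v, e_j>|^2 = 9.
Compute ||v||^2 = v·v = 11.
Deficit = 11 − 9 = 2 ≥ 0, confirming Bessel's inequality. (The deficit equals ||v − Σ <v,e_j> e_j||^2, the squared distance from v to span{e_j}.)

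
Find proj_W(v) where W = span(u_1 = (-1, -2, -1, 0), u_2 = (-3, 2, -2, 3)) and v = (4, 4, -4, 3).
proj_W(v) = (-37/155, 614/155, 49/155, 258/155)

Set up U = [u_1 | ... | u_2] ∈ R^(4×2). The projector onto W = col(U) is P = U (U^T U)^(-1) U^T.
Compute U^T U =
  [6, 1]
  [1, 26],
and U^T v = (-8, 13).
Solve U^T U · c = U^T v for the coefficients: c = (-221/155, 86/155). The projection is proj_W(v) = U c.
Check: (v - proj_W(v)) · u_1 = 0  (should be 0).
Check: (v - proj_W(v)) · u_2 = 0  (should be 0).
Result: proj_W(v) = (-37/155, 614/155, 49/155, 258/155).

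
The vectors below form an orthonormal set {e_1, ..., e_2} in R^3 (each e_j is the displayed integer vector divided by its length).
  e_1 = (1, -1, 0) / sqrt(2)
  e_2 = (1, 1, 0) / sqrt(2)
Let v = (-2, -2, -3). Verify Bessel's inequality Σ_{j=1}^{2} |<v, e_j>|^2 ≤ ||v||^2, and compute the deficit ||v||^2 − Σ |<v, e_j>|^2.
Σ |<v, e_j>|^2 = 8; ||v||^2 = 17; deficit = 9

Write each e_j = u_j / sqrt(<u_j, u_j>) where u_j is the displayed integer vector. Then <v, e_j> = <v, u_j> / sqrt(<u_j, u_j>), so |<v, e_j>|^2 = <v, u_j>^2 / <u_j, u_j>.
Coefficients: <v, e_1> = 0/sqrt(2), <v, e_2> = -4/sqrt(2).
Square and sum: Σ |<v, e_j>|^2 = 8.
Compute ||v||^2 = v·v = 17.
Deficit = 17 − 8 = 9 ≥ 0, confirming Bessel's inequality. (The deficit equals ||v − Σ <v,e_j> e_j||^2, the squared distance from v to span{e_j}.)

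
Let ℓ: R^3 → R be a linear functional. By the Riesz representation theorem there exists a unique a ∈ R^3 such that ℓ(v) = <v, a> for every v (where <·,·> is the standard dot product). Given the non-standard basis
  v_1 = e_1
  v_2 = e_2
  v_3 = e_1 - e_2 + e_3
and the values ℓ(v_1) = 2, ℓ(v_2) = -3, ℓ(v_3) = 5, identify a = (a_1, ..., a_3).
a = (2, -3, 0)

Write a = (a_1, ..., a_3) in the standard basis. For each basis vector v_i, ℓ(v_i) = <v_i, a> is a linear equation in the a_j's. Collect the n equations into a matrix system V a = ℓ, where row i of V is v_i (expressed in the standard basis). Since V is invertible (lower-triangular with 1s on the diagonal, up to permutation), solve by back-substitution:
  V =
[[1, 0, 0],
 [0, 1, 0],
 [1, -1, 1]]
  V a = (2, -3, 5)
Solving gives a = (2, -3, 0).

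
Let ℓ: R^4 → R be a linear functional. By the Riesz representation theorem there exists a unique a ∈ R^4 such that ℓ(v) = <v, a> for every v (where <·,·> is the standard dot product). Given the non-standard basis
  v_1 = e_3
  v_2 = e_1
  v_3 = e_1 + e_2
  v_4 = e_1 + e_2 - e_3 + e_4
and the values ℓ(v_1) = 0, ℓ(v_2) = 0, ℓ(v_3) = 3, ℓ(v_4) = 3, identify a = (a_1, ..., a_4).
a = (0, 3, 0, 0)

Write a = (a_1, ..., a_4) in the standard basis. For each basis vector v_i, ℓ(v_i) = <v_i, a> is a linear equation in the a_j's. Collect the n equations into a matrix system V a = ℓ, where row i of V is v_i (expressed in the standard basis). Since V is invertible (lower-triangular with 1s on the diagonal, up to permutation), solve by back-substitution:
  V =
[[0, 0, 1, 0],
 [1, 0, 0, 0],
 [1, 1, 0, 0],
 [1, 1, -1, 1]]
  V a = (0, 0, 3, 3)
Solving gives a = (0, 3, 0, 0).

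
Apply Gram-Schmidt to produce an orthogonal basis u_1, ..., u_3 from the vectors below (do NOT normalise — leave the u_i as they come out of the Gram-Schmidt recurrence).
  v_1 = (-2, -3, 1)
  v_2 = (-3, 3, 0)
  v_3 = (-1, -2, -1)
Orthogonal basis:
  u_1 = (-2, -3, 1)
  u_2 = (-24/7, 33/14, 3/14)
  u_3 = (-8/27, -8/27, -40/27)

Apply the Gram-Schmidt recurrence
  u_1 = v_1
  u_i = v_i − Σ_{j<i} ((v_i · u_j) / (u_j · u_j)) · u_j.

Step by step this gives:
  u_1 = (-2, -3, 1)
  u_2 = (-24/7, 33/14, 3/14)
  u_3 = (-8/27, -8/27, -40/27)

Orthogonality check:
  u_2 · u_1 = 0 (should be 0)
  u_3 · u_1 = 0 (should be 0)
  u_3 · u_2 = 0 (should be 0)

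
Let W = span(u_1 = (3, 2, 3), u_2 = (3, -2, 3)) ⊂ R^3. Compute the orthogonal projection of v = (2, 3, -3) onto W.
proj_W(v) = (-1/2, 3, -1/2)

Set up U = [u_1 | ... | u_2] ∈ R^(3×2). The projector onto W = col(U) is P = U (U^T U)^(-1) U^T.
Compute U^T U =
  [22, 14]
  [14, 22],
and U^T v = (3, -9).
Solve U^T U · c = U^T v for the coefficients: c = (2/3, -5/6). The projection is proj_W(v) = U c.
Check: (v - proj_W(v)) · u_1 = 0  (should be 0).
Check: (v - proj_W(v)) · u_2 = 0  (should be 0).
Result: proj_W(v) = (-1/2, 3, -1/2).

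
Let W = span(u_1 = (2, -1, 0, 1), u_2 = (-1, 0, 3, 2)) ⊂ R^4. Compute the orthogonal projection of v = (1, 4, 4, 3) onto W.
proj_W(v) = (-37/42, -1/6, 51/14, 109/42)

Set up U = [u_1 | ... | u_2] ∈ R^(4×2). The projector onto W = col(U) is P = U (U^T U)^(-1) U^T.
Compute U^T U =
  [6, 0]
  [0, 14],
and U^T v = (1, 17).
Solve U^T U · c = U^T v for the coefficients: c = (1/6, 17/14). The projection is proj_W(v) = U c.
Check: (v - proj_W(v)) · u_1 = 0  (should be 0).
Check: (v - proj_W(v)) · u_2 = 0  (should be 0).
Result: proj_W(v) = (-37/42, -1/6, 51/14, 109/42).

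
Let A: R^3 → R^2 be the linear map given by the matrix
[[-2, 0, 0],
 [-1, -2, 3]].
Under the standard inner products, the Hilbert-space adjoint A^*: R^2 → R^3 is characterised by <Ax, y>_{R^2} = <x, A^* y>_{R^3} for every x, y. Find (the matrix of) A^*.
A^* = A^T =
[[-2, -1],
 [0, -2],
 [0, 3]]

For real matrices with standard dot products, the defining identity <Ax, y> = <x, A^* y> gives (Ax)^T y = x^T (A^*) y, i.e. x^T A^T y = x^T (A^*) y. Since this holds for all x, y, we must have A^* = A^T. Therefore
A^* =
[[-2, -1],
 [0, -2],
 [0, 3]].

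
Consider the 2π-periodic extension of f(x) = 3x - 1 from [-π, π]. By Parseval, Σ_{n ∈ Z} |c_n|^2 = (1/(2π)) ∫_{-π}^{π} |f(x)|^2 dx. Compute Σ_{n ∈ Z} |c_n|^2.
Σ |c_n|^2 = 3π^2 + 1

Expand and integrate term by term over [-π, π]:
  ∫ (3x)^2 dx = 9·(2π^3/3); ∫ 2·3·(-1)·x dx = 0 (odd integrand); ∫ (-1)^2 dx = 1·2π.
So (1/(2π)) ∫_{-π}^{π} (3x - 1)^2 dx = 9π^2/3 + 1 = 3π^2 + 1.
Parseval ⇒ Σ |c_n|^2 = 3π^2 + 1.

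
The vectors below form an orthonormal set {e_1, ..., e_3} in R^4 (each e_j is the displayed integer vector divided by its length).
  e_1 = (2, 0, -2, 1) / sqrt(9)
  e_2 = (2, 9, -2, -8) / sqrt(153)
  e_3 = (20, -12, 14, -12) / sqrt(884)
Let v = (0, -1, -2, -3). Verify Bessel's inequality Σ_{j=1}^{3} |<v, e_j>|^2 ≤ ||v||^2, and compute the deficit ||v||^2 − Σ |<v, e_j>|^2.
Σ |<v, e_j>|^2 = 38/13; ||v||^2 = 14; deficit = 144/13

Write each e_j = u_j / sqrt(<u_j, u_j>) where u_j is the displayed integer vector. Then <v, e_j> = <v, u_j> / sqrt(<u_j, u_j>), so |<v, e_j>|^2 = <v, u_j>^2 / <u_j, u_j>.
Coefficients: <v, e_1> = 1/sqrt(9), <v, e_2> = 19/sqrt(153), <v, e_3> = 20/sqrt(884).
Square and sum: Σ |<v, e_j>|^2 = 38/13.
Compute ||v||^2 = v·v = 14.
Deficit = 14 − 38/13 = 144/13 ≥ 0, confirming Bessel's inequality. (The deficit equals ||v − Σ <v,e_j> e_j||^2, the squared distance from v to span{e_j}.)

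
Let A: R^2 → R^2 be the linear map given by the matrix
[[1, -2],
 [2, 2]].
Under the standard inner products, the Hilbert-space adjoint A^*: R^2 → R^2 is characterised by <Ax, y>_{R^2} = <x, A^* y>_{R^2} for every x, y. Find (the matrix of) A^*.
A^* = A^T =
[[1, 2],
 [-2, 2]]

For real matrices with standard dot products, the defining identity <Ax, y> = <x, A^* y> gives (Ax)^T y = x^T (A^*) y, i.e. x^T A^T y = x^T (A^*) y. Since this holds for all x, y, we must have A^* = A^T. Therefore
A^* =
[[1, 2],
 [-2, 2]].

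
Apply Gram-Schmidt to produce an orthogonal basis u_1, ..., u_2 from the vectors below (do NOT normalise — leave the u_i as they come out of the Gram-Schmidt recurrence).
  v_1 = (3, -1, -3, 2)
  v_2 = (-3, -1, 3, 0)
Orthogonal basis:
  u_1 = (3, -1, -3, 2)
  u_2 = (-18/23, -40/23, 18/23, 34/23)

Apply the Gram-Schmidt recurrence
  u_1 = v_1
  u_i = v_i − Σ_{j<i} ((v_i · u_j) / (u_j · u_j)) · u_j.

Step by step this gives:
  u_1 = (3, -1, -3, 2)
  u_2 = (-18/23, -40/23, 18/23, 34/23)

Orthogonality check:
  u_2 · u_1 = 0 (should be 0)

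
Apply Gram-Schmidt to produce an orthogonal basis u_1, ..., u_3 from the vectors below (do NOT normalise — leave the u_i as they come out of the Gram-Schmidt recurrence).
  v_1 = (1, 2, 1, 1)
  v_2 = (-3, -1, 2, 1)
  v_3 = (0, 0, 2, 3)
Orthogonal basis:
  u_1 = (1, 2, 1, 1)
  u_2 = (-19/7, -3/7, 16/7, 9/7)
  u_3 = (88/101, -119/101, -5/101, 155/101)

Apply the Gram-Schmidt recurrence
  u_1 = v_1
  u_i = v_i − Σ_{j<i} ((v_i · u_j) / (u_j · u_j)) · u_j.

Step by step this gives:
  u_1 = (1, 2, 1, 1)
  u_2 = (-19/7, -3/7, 16/7, 9/7)
  u_3 = (88/101, -119/101, -5/101, 155/101)

Orthogonality check:
  u_2 · u_1 = 0 (should be 0)
  u_3 · u_1 = 0 (should be 0)
  u_3 · u_2 = 0 (should be 0)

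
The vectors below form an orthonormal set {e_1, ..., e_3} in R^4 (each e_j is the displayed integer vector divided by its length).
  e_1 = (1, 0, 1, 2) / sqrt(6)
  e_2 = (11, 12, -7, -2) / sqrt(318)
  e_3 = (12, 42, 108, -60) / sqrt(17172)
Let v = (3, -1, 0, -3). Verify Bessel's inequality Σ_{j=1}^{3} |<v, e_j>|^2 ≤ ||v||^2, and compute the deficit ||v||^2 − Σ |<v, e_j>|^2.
Σ |<v, e_j>|^2 = 50/9; ||v||^2 = 19; deficit = 121/9

Write each e_j = u_j / sqrt(<u_j, u_j>) where u_j is the displayed integer vector. Then <v, e_j> = <v, u_j> / sqrt(<u_j, u_j>), so |<v, e_j>|^2 = <v, u_j>^2 / <u_j, u_j>.
Coefficients: <v, e_1> = -3/sqrt(6), <v, e_2> = 27/sqrt(318), <v, e_3> = 174/sqrt(17172).
Square and sum: Σ |<v, e_j>|^2 = 50/9.
Compute ||v||^2 = v·v = 19.
Deficit = 19 − 50/9 = 121/9 ≥ 0, confirming Bessel's inequality. (The deficit equals ||v − Σ <v,e_j> e_j||^2, the squared distance from v to span{e_j}.)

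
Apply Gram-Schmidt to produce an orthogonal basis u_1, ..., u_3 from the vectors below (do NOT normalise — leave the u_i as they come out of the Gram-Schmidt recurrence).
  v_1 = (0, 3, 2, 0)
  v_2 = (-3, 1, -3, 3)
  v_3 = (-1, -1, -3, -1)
Orthogonal basis:
  u_1 = (0, 3, 2, 0)
  u_2 = (-3, 22/13, -33/13, 3)
  u_3 = (-124/355, 252/355, -378/355, -586/355)

Apply the Gram-Schmidt recurrence
  u_1 = v_1
  u_i = v_i − Σ_{j<i} ((v_i · u_j) / (u_j · u_j)) · u_j.

Step by step this gives:
  u_1 = (0, 3, 2, 0)
  u_2 = (-3, 22/13, -33/13, 3)
  u_3 = (-124/355, 252/355, -378/355, -586/355)

Orthogonality check:
  u_2 · u_1 = 0 (should be 0)
  u_3 · u_1 = 0 (should be 0)
  u_3 · u_2 = 0 (should be 0)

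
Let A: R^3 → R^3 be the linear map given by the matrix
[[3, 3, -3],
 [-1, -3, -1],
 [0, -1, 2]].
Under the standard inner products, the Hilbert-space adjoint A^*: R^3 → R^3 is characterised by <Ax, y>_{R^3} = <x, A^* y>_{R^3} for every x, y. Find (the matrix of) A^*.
A^* = A^T =
[[3, -1, 0],
 [3, -3, -1],
 [-3, -1, 2]]

For real matrices with standard dot products, the defining identity <Ax, y> = <x, A^* y> gives (Ax)^T y = x^T (A^*) y, i.e. x^T A^T y = x^T (A^*) y. Since this holds for all x, y, we must have A^* = A^T. Therefore
A^* =
[[3, -1, 0],
 [3, -3, -1],
 [-3, -1, 2]].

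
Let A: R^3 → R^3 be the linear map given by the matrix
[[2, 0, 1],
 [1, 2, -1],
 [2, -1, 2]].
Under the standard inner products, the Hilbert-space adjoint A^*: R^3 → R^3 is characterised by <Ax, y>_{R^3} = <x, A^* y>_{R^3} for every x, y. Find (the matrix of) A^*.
A^* = A^T =
[[2, 1, 2],
 [0, 2, -1],
 [1, -1, 2]]

For real matrices with standard dot products, the defining identity <Ax, y> = <x, A^* y> gives (Ax)^T y = x^T (A^*) y, i.e. x^T A^T y = x^T (A^*) y. Since this holds for all x, y, we must have A^* = A^T. Therefore
A^* =
[[2, 1, 2],
 [0, 2, -1],
 [1, -1, 2]].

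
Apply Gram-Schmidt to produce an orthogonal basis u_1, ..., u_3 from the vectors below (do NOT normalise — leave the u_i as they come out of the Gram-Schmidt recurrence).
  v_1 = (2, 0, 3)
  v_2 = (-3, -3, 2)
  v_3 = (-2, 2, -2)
Orthogonal basis:
  u_1 = (2, 0, 3)
  u_2 = (-3, -3, 2)
  u_3 = (-144/143, 16/11, 96/143)

Apply the Gram-Schmidt recurrence
  u_1 = v_1
  u_i = v_i − Σ_{j<i} ((v_i · u_j) / (u_j · u_j)) · u_j.

Step by step this gives:
  u_1 = (2, 0, 3)
  u_2 = (-3, -3, 2)
  u_3 = (-144/143, 16/11, 96/143)

Orthogonality check:
  u_2 · u_1 = 0 (should be 0)
  u_3 · u_1 = 0 (should be 0)
  u_3 · u_2 = 0 (should be 0)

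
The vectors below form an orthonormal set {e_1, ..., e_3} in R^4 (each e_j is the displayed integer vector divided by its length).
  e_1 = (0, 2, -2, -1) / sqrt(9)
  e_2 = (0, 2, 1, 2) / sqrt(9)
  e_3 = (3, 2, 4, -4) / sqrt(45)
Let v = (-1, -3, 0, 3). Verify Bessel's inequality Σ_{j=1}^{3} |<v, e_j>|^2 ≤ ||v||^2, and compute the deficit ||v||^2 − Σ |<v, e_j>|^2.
Σ |<v, e_j>|^2 = 94/5; ||v||^2 = 19; deficit = 1/5

Write each e_j = u_j / sqrt(<u_j, u_j>) where u_j is the displayed integer vector. Then <v, e_j> = <v, u_j> / sqrt(<u_j, u_j>), so |<v, e_j>|^2 = <v, u_j>^2 / <u_j, u_j>.
Coefficients: <v, e_1> = -9/sqrt(9), <v, e_2> = 0/sqrt(9), <v, e_3> = -21/sqrt(45).
Square and sum: Σ |<v, e_j>|^2 = 94/5.
Compute ||v||^2 = v·v = 19.
Deficit = 19 − 94/5 = 1/5 ≥ 0, confirming Bessel's inequality. (The deficit equals ||v − Σ <v,e_j> e_j||^2, the squared distance from v to span{e_j}.)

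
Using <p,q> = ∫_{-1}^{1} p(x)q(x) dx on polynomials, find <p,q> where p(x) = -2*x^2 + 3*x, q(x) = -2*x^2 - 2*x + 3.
<p,q> = -32/5

Expand the product: p(x)·q(x) = 4*x^4 - 2*x^3 - 12*x^2 + 9*x.
∫_{-1}^{1} of each monomial x^k gives [2/(k+1) if k even, 0 if k odd]. Integrating term-by-term (or equivalently evaluating the antiderivative F(x) = 4*x^5/5 - x^4/2 - 4*x^3 + 9*x^2/2 at the endpoints):
  F(1) − F(−1) = 4/5 − (36/5) = -32/5.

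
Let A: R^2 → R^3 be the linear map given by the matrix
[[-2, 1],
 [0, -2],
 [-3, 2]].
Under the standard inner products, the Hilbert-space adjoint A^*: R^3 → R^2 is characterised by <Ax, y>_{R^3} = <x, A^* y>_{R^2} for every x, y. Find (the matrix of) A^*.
A^* = A^T =
[[-2, 0, -3],
 [1, -2, 2]]

For real matrices with standard dot products, the defining identity <Ax, y> = <x, A^* y> gives (Ax)^T y = x^T (A^*) y, i.e. x^T A^T y = x^T (A^*) y. Since this holds for all x, y, we must have A^* = A^T. Therefore
A^* =
[[-2, 0, -3],
 [1, -2, 2]].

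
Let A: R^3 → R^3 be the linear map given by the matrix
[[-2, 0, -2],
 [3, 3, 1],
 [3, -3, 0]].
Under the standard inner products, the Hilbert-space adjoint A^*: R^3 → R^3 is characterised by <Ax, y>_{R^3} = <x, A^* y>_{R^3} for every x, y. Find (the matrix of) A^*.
A^* = A^T =
[[-2, 3, 3],
 [0, 3, -3],
 [-2, 1, 0]]

For real matrices with standard dot products, the defining identity <Ax, y> = <x, A^* y> gives (Ax)^T y = x^T (A^*) y, i.e. x^T A^T y = x^T (A^*) y. Since this holds for all x, y, we must have A^* = A^T. Therefore
A^* =
[[-2, 3, 3],
 [0, 3, -3],
 [-2, 1, 0]].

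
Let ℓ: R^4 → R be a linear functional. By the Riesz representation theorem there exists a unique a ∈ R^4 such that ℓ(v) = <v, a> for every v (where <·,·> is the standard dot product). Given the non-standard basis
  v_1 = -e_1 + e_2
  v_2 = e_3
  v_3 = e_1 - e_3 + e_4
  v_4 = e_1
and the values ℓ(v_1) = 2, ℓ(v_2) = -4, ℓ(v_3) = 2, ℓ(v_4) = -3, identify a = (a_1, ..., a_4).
a = (-3, -1, -4, 1)

Write a = (a_1, ..., a_4) in the standard basis. For each basis vector v_i, ℓ(v_i) = <v_i, a> is a linear equation in the a_j's. Collect the n equations into a matrix system V a = ℓ, where row i of V is v_i (expressed in the standard basis). Since V is invertible (lower-triangular with 1s on the diagonal, up to permutation), solve by back-substitution:
  V =
[[-1, 1, 0, 0],
 [0, 0, 1, 0],
 [1, 0, -1, 1],
 [1, 0, 0, 0]]
  V a = (2, -4, 2, -3)
Solving gives a = (-3, -1, -4, 1).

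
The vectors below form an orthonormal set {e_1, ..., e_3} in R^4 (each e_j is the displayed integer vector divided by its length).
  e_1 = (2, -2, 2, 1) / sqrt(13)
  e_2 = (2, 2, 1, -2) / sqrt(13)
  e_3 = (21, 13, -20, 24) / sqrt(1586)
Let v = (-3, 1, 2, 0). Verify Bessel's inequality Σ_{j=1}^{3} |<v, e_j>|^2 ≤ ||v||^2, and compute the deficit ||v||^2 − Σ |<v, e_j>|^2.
Σ |<v, e_j>|^2 = 5270/793; ||v||^2 = 14; deficit = 5832/793

Write each e_j = u_j / sqrt(<u_j, u_j>) where u_j is the displayed integer vector. Then <v, e_j> = <v, u_j> / sqrt(<u_j, u_j>), so |<v, e_j>|^2 = <v, u_j>^2 / <u_j, u_j>.
Coefficients: <v, e_1> = -4/sqrt(13), <v, e_2> = -2/sqrt(13), <v, e_3> = -90/sqrt(1586).
Square and sum: Σ |<v, e_j>|^2 = 5270/793.
Compute ||v||^2 = v·v = 14.
Deficit = 14 − 5270/793 = 5832/793 ≥ 0, confirming Bessel's inequality. (The deficit equals ||v − Σ <v,e_j> e_j||^2, the squared distance from v to span{e_j}.)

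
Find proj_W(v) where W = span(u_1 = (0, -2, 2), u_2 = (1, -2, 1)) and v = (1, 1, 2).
proj_W(v) = (-1/3, -1/3, 2/3)

Set up U = [u_1 | ... | u_2] ∈ R^(3×2). The projector onto W = col(U) is P = U (U^T U)^(-1) U^T.
Compute U^T U =
  [8, 6]
  [6, 6],
and U^T v = (2, 1).
Solve U^T U · c = U^T v for the coefficients: c = (1/2, -1/3). The projection is proj_W(v) = U c.
Check: (v - proj_W(v)) · u_1 = 0  (should be 0).
Check: (v - proj_W(v)) · u_2 = 0  (should be 0).
Result: proj_W(v) = (-1/3, -1/3, 2/3).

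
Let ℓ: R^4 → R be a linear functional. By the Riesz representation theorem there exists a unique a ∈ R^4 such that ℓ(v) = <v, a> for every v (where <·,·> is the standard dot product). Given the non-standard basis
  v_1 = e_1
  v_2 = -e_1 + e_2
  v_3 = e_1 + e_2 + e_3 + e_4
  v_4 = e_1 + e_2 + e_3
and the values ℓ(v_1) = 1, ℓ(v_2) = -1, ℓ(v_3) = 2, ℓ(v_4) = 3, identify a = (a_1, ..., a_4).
a = (1, 0, 2, -1)

Write a = (a_1, ..., a_4) in the standard basis. For each basis vector v_i, ℓ(v_i) = <v_i, a> is a linear equation in the a_j's. Collect the n equations into a matrix system V a = ℓ, where row i of V is v_i (expressed in the standard basis). Since V is invertible (lower-triangular with 1s on the diagonal, up to permutation), solve by back-substitution:
  V =
[[1, 0, 0, 0],
 [-1, 1, 0, 0],
 [1, 1, 1, 1],
 [1, 1, 1, 0]]
  V a = (1, -1, 2, 3)
Solving gives a = (1, 0, 2, -1).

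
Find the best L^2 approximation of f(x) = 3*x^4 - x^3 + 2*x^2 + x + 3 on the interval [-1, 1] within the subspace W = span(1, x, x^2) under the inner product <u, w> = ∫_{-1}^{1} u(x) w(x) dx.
g(x) = 32*x^2/7 + 2*x/5 + 96/35

The best approximation g ∈ W is the orthogonal projection of f onto W. Writing g = a_0 + a_1 x + a_2 x^2, the coefficients solve the normal equations G · a = b where
  G_{ij} = <φ_i, φ_j> and b_i = <f, φ_i>, with φ_0 = 1, φ_1 = x, φ_2 = x^2.
G =
  [2, 0, 2/3]
  [0, 2/3, 0]
  [2/3, 0, 2/5],
b = (128/15, 4/15, 128/35).
Solving gives a_0 = 96/35, a_1 = 2/5, a_2 = 32/7, so
  g(x) = 32*x^2/7 + 2*x/5 + 96/35.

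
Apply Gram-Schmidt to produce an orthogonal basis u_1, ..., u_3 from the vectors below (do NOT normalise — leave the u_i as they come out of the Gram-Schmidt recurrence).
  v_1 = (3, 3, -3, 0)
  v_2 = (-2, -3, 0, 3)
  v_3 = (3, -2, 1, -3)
Orthogonal basis:
  u_1 = (3, 3, -3, 0)
  u_2 = (-1/3, -4/3, -5/3, 3)
  u_3 = (114/41, -118/41, -4/41, -42/41)

Apply the Gram-Schmidt recurrence
  u_1 = v_1
  u_i = v_i − Σ_{j<i} ((v_i · u_j) / (u_j · u_j)) · u_j.

Step by step this gives:
  u_1 = (3, 3, -3, 0)
  u_2 = (-1/3, -4/3, -5/3, 3)
  u_3 = (114/41, -118/41, -4/41, -42/41)

Orthogonality check:
  u_2 · u_1 = 0 (should be 0)
  u_3 · u_1 = 0 (should be 0)
  u_3 · u_2 = 0 (should be 0)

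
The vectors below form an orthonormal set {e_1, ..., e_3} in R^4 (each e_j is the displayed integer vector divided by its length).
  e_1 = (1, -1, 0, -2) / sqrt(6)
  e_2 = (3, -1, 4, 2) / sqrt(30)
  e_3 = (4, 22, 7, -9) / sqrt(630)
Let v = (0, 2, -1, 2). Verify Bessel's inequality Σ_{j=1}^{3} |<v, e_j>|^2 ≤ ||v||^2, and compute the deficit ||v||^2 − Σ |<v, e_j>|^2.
Σ |<v, e_j>|^2 = 845/126; ||v||^2 = 9; deficit = 289/126

Write each e_j = u_j / sqrt(<u_j, u_j>) where u_j is the displayed integer vector. Then <v, e_j> = <v, u_j> / sqrt(<u_j, u_j>), so |<v, e_j>|^2 = <v, u_j>^2 / <u_j, u_j>.
Coefficients: <v, e_1> = -6/sqrt(6), <v, e_2> = -2/sqrt(30), <v, e_3> = 19/sqrt(630).
Square and sum: Σ |<v, e_j>|^2 = 845/126.
Compute ||v||^2 = v·v = 9.
Deficit = 9 − 845/126 = 289/126 ≥ 0, confirming Bessel's inequality. (The deficit equals ||v − Σ <v,e_j> e_j||^2, the squared distance from v to span{e_j}.)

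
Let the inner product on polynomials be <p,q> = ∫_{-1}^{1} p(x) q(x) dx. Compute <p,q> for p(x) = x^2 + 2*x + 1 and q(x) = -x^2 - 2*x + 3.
<p,q> = 64/15

Expand the product: p(x)·q(x) = -x^4 - 4*x^3 - 2*x^2 + 4*x + 3.
∫_{-1}^{1} of each monomial x^k gives [2/(k+1) if k even, 0 if k odd]. Integrating term-by-term (or equivalently evaluating the antiderivative F(x) = -x^5/5 - x^4 - 2*x^3/3 + 2*x^2 + 3*x at the endpoints):
  F(1) − F(−1) = 47/15 − (-17/15) = 64/15.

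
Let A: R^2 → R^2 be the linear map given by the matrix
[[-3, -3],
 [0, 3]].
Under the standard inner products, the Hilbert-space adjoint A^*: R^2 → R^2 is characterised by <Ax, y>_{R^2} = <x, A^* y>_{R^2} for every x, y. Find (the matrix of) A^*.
A^* = A^T =
[[-3, 0],
 [-3, 3]]

For real matrices with standard dot products, the defining identity <Ax, y> = <x, A^* y> gives (Ax)^T y = x^T (A^*) y, i.e. x^T A^T y = x^T (A^*) y. Since this holds for all x, y, we must have A^* = A^T. Therefore
A^* =
[[-3, 0],
 [-3, 3]].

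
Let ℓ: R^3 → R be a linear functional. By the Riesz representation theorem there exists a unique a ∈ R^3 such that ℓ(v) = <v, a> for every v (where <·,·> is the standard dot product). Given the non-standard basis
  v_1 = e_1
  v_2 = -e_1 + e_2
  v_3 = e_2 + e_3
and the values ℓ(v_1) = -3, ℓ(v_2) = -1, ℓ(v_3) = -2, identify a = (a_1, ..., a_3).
a = (-3, -4, 2)

Write a = (a_1, ..., a_3) in the standard basis. For each basis vector v_i, ℓ(v_i) = <v_i, a> is a linear equation in the a_j's. Collect the n equations into a matrix system V a = ℓ, where row i of V is v_i (expressed in the standard basis). Since V is invertible (lower-triangular with 1s on the diagonal, up to permutation), solve by back-substitution:
  V =
[[1, 0, 0],
 [-1, 1, 0],
 [0, 1, 1]]
  V a = (-3, -1, -2)
Solving gives a = (-3, -4, 2).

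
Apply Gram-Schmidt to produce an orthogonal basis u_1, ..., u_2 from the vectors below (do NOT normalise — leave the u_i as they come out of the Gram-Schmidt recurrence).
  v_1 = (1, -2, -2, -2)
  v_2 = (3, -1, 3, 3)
Orthogonal basis:
  u_1 = (1, -2, -2, -2)
  u_2 = (46/13, -27/13, 25/13, 25/13)

Apply the Gram-Schmidt recurrence
  u_1 = v_1
  u_i = v_i − Σ_{j<i} ((v_i · u_j) / (u_j · u_j)) · u_j.

Step by step this gives:
  u_1 = (1, -2, -2, -2)
  u_2 = (46/13, -27/13, 25/13, 25/13)

Orthogonality check:
  u_2 · u_1 = 0 (should be 0)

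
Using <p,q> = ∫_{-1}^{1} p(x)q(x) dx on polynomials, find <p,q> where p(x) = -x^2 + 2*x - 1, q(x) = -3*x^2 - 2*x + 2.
<p,q> = -24/5

Expand the product: p(x)·q(x) = 3*x^4 - 4*x^3 - 3*x^2 + 6*x - 2.
∫_{-1}^{1} of each monomial x^k gives [2/(k+1) if k even, 0 if k odd]. Integrating term-by-term (or equivalently evaluating the antiderivative F(x) = 3*x^5/5 - x^4 - x^3 + 3*x^2 - 2*x at the endpoints):
  F(1) − F(−1) = -2/5 − (22/5) = -24/5.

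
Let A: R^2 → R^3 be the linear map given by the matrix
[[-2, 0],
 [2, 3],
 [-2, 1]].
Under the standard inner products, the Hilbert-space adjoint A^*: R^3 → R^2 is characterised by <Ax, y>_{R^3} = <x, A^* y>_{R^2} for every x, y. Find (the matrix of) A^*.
A^* = A^T =
[[-2, 2, -2],
 [0, 3, 1]]

For real matrices with standard dot products, the defining identity <Ax, y> = <x, A^* y> gives (Ax)^T y = x^T (A^*) y, i.e. x^T A^T y = x^T (A^*) y. Since this holds for all x, y, we must have A^* = A^T. Therefore
A^* =
[[-2, 2, -2],
 [0, 3, 1]].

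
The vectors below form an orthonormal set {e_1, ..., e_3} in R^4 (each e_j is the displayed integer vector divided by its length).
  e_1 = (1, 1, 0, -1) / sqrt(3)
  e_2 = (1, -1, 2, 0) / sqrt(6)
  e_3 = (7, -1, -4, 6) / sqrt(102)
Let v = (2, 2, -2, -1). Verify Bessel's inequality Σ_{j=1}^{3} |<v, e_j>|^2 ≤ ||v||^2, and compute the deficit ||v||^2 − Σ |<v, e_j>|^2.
Σ |<v, e_j>|^2 = 659/51; ||v||^2 = 13; deficit = 4/51

Write each e_j = u_j / sqrt(<u_j, u_j>) where u_j is the displayed integer vector. Then <v, e_j> = <v, u_j> / sqrt(<u_j, u_j>), so |<v, e_j>|^2 = <v, u_j>^2 / <u_j, u_j>.
Coefficients: <v, e_1> = 5/sqrt(3), <v, e_2> = -4/sqrt(6), <v, e_3> = 14/sqrt(102).
Square and sum: Σ |<v, e_j>|^2 = 659/51.
Compute ||v||^2 = v·v = 13.
Deficit = 13 − 659/51 = 4/51 ≥ 0, confirming Bessel's inequality. (The deficit equals ||v − Σ <v,e_j> e_j||^2, the squared distance from v to span{e_j}.)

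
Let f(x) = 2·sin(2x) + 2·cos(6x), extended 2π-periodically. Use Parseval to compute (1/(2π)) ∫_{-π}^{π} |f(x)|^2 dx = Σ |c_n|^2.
Σ |c_n|^2 = 4

Expand |f|^2 and use orthogonality of {sin(nx), cos(mx)} on [-π, π]:
  ∫_{-π}^{π} sin(nx)^2 dx = π, ∫ cos(mx)^2 dx = π, and cross terms integrate to 0.
So ∫_{-π}^{π} f(x)^2 dx = 2^2 · π + 2^2 · π = (4 + 4)π.
Divide by 2π: (4 + 4)/2 = 4.
By Parseval, this equals Σ |c_n|^2.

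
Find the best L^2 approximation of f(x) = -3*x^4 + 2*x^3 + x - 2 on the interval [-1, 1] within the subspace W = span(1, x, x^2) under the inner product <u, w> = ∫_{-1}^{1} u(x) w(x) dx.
g(x) = -18*x^2/7 + 11*x/5 - 61/35

The best approximation g ∈ W is the orthogonal projection of f onto W. Writing g = a_0 + a_1 x + a_2 x^2, the coefficients solve the normal equations G · a = b where
  G_{ij} = <φ_i, φ_j> and b_i = <f, φ_i>, with φ_0 = 1, φ_1 = x, φ_2 = x^2.
G =
  [2, 0, 2/3]
  [0, 2/3, 0]
  [2/3, 0, 2/5],
b = (-26/5, 22/15, -46/21).
Solving gives a_0 = -61/35, a_1 = 11/5, a_2 = -18/7, so
  g(x) = -18*x^2/7 + 11*x/5 - 61/35.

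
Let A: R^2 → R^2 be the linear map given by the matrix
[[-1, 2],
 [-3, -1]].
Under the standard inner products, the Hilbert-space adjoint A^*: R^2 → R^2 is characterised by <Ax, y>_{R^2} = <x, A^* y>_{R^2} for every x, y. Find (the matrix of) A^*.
A^* = A^T =
[[-1, -3],
 [2, -1]]

For real matrices with standard dot products, the defining identity <Ax, y> = <x, A^* y> gives (Ax)^T y = x^T (A^*) y, i.e. x^T A^T y = x^T (A^*) y. Since this holds for all x, y, we must have A^* = A^T. Therefore
A^* =
[[-1, -3],
 [2, -1]].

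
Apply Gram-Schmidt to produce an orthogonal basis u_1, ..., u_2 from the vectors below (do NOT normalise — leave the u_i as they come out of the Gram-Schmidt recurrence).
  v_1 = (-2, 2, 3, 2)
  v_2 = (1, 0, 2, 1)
Orthogonal basis:
  u_1 = (-2, 2, 3, 2)
  u_2 = (11/7, -4/7, 8/7, 3/7)

Apply the Gram-Schmidt recurrence
  u_1 = v_1
  u_i = v_i − Σ_{j<i} ((v_i · u_j) / (u_j · u_j)) · u_j.

Step by step this gives:
  u_1 = (-2, 2, 3, 2)
  u_2 = (11/7, -4/7, 8/7, 3/7)

Orthogonality check:
  u_2 · u_1 = 0 (should be 0)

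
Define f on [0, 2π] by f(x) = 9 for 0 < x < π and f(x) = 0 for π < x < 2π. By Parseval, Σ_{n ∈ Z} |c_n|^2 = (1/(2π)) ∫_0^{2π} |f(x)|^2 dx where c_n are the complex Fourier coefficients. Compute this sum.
Σ |c_n|^2 = 81/2

Parseval equates the L^2 energy of f (normalised by 1/(2π)) with the ℓ^2 sum of its Fourier coefficients: (1/(2π)) ∫_0^{2π} |f|^2 = Σ |c_n|^2.
Compute the left side: (1/(2π)) [∫_0^π 9^2 dx + ∫_π^{2π} 0^2 dx] = (1/(2π)) · (81π + 0π) = (81 + 0)/2 = 81/2.
So Σ_{n ∈ Z} |c_n|^2 = 81/2.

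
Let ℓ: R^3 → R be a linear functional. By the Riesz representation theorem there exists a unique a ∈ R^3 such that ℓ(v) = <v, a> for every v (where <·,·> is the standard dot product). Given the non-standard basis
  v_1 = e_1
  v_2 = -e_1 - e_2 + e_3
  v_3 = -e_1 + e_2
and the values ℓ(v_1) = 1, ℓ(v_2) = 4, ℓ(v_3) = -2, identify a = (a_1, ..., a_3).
a = (1, -1, 4)

Write a = (a_1, ..., a_3) in the standard basis. For each basis vector v_i, ℓ(v_i) = <v_i, a> is a linear equation in the a_j's. Collect the n equations into a matrix system V a = ℓ, where row i of V is v_i (expressed in the standard basis). Since V is invertible (lower-triangular with 1s on the diagonal, up to permutation), solve by back-substitution:
  V =
[[1, 0, 0],
 [-1, -1, 1],
 [-1, 1, 0]]
  V a = (1, 4, -2)
Solving gives a = (1, -1, 4).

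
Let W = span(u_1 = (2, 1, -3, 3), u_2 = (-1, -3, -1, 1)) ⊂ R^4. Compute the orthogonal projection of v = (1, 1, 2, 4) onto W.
proj_W(v) = (1, 1, -1, 1)

Set up U = [u_1 | ... | u_2] ∈ R^(4×2). The projector onto W = col(U) is P = U (U^T U)^(-1) U^T.
Compute U^T U =
  [23, 1]
  [1, 12],
and U^T v = (9, -2).
Solve U^T U · c = U^T v for the coefficients: c = (2/5, -1/5). The projection is proj_W(v) = U c.
Check: (v - proj_W(v)) · u_1 = 0  (should be 0).
Check: (v - proj_W(v)) · u_2 = 0  (should be 0).
Result: proj_W(v) = (1, 1, -1, 1).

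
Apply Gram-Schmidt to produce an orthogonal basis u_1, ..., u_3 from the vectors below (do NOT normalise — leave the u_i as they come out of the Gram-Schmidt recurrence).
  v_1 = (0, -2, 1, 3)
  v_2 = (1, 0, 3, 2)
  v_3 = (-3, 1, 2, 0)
Orthogonal basis:
  u_1 = (0, -2, 1, 3)
  u_2 = (1, 9/7, 33/14, 1/14)
  u_3 = (-387/115, 61/115, 131/115, -3/115)

Apply the Gram-Schmidt recurrence
  u_1 = v_1
  u_i = v_i − Σ_{j<i} ((v_i · u_j) / (u_j · u_j)) · u_j.

Step by step this gives:
  u_1 = (0, -2, 1, 3)
  u_2 = (1, 9/7, 33/14, 1/14)
  u_3 = (-387/115, 61/115, 131/115, -3/115)

Orthogonality check:
  u_2 · u_1 = 0 (should be 0)
  u_3 · u_1 = 0 (should be 0)
  u_3 · u_2 = 0 (should be 0)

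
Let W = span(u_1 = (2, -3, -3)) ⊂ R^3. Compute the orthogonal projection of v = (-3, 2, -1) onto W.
proj_W(v) = (-9/11, 27/22, 27/22)

Set up U = [u_1 | ... | u_1] ∈ R^(3×1). The projector onto W = col(U) is P = U (U^T U)^(-1) U^T.
Compute U^T U =
  [22],
and U^T v = (-9).
Solve U^T U · c = U^T v for the coefficients: c = (-9/22). The projection is proj_W(v) = U c.
Check: (v - proj_W(v)) · u_1 = 0  (should be 0).
Result: proj_W(v) = (-9/11, 27/22, 27/22).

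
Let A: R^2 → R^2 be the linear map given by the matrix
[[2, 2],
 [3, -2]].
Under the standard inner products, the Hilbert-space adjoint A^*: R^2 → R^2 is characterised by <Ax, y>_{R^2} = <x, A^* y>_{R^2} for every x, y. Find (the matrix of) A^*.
A^* = A^T =
[[2, 3],
 [2, -2]]

For real matrices with standard dot products, the defining identity <Ax, y> = <x, A^* y> gives (Ax)^T y = x^T (A^*) y, i.e. x^T A^T y = x^T (A^*) y. Since this holds for all x, y, we must have A^* = A^T. Therefore
A^* =
[[2, 3],
 [2, -2]].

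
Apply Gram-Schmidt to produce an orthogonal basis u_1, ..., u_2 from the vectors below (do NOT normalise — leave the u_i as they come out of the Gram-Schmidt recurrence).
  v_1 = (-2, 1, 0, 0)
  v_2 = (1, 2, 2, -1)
Orthogonal basis:
  u_1 = (-2, 1, 0, 0)
  u_2 = (1, 2, 2, -1)

Apply the Gram-Schmidt recurrence
  u_1 = v_1
  u_i = v_i − Σ_{j<i} ((v_i · u_j) / (u_j · u_j)) · u_j.

Step by step this gives:
  u_1 = (-2, 1, 0, 0)
  u_2 = (1, 2, 2, -1)

Orthogonality check:
  u_2 · u_1 = 0 (should be 0)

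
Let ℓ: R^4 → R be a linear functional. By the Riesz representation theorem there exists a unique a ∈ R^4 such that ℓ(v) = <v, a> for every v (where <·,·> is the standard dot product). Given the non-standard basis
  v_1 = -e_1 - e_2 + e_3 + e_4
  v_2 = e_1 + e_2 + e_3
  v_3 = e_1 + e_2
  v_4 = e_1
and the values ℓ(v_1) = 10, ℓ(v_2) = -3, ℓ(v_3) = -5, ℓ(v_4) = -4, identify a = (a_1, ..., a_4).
a = (-4, -1, 2, 3)

Write a = (a_1, ..., a_4) in the standard basis. For each basis vector v_i, ℓ(v_i) = <v_i, a> is a linear equation in the a_j's. Collect the n equations into a matrix system V a = ℓ, where row i of V is v_i (expressed in the standard basis). Since V is invertible (lower-triangular with 1s on the diagonal, up to permutation), solve by back-substitution:
  V =
[[-1, -1, 1, 1],
 [1, 1, 1, 0],
 [1, 1, 0, 0],
 [1, 0, 0, 0]]
  V a = (10, -3, -5, -4)
Solving gives a = (-4, -1, 2, 3).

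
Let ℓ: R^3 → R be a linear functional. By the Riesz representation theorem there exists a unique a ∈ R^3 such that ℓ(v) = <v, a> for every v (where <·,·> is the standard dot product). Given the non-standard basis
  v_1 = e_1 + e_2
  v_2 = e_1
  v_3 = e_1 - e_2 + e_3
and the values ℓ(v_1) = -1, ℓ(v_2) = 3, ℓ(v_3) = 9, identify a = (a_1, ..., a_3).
a = (3, -4, 2)

Write a = (a_1, ..., a_3) in the standard basis. For each basis vector v_i, ℓ(v_i) = <v_i, a> is a linear equation in the a_j's. Collect the n equations into a matrix system V a = ℓ, where row i of V is v_i (expressed in the standard basis). Since V is invertible (lower-triangular with 1s on the diagonal, up to permutation), solve by back-substitution:
  V =
[[1, 1, 0],
 [1, 0, 0],
 [1, -1, 1]]
  V a = (-1, 3, 9)
Solving gives a = (3, -4, 2).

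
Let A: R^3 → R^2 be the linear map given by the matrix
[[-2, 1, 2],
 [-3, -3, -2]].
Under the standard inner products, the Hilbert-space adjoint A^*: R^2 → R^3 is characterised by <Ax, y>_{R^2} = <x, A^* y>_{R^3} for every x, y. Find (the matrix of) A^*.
A^* = A^T =
[[-2, -3],
 [1, -3],
 [2, -2]]

For real matrices with standard dot products, the defining identity <Ax, y> = <x, A^* y> gives (Ax)^T y = x^T (A^*) y, i.e. x^T A^T y = x^T (A^*) y. Since this holds for all x, y, we must have A^* = A^T. Therefore
A^* =
[[-2, -3],
 [1, -3],
 [2, -2]].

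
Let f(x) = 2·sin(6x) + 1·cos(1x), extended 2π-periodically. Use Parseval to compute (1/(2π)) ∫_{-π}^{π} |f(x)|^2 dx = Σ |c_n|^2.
Σ |c_n|^2 = 5/2

Expand |f|^2 and use orthogonality of {sin(nx), cos(mx)} on [-π, π]:
  ∫_{-π}^{π} sin(nx)^2 dx = π, ∫ cos(mx)^2 dx = π, and cross terms integrate to 0.
So ∫_{-π}^{π} f(x)^2 dx = 2^2 · π + 1^2 · π = (4 + 1)π.
Divide by 2π: (4 + 1)/2 = 5/2.
By Parseval, this equals Σ |c_n|^2.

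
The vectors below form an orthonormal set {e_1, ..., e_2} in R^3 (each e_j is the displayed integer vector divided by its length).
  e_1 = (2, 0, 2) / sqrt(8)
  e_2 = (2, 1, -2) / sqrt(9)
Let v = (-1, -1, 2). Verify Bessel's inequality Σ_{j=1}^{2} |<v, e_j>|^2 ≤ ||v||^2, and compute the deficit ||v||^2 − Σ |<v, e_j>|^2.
Σ |<v, e_j>|^2 = 107/18; ||v||^2 = 6; deficit = 1/18

Write each e_j = u_j / sqrt(<u_j, u_j>) where u_j is the displayed integer vector. Then <v, e_j> = <v, u_j> / sqrt(<u_j, u_j>), so |<v, e_j>|^2 = <v, u_j>^2 / <u_j, u_j>.
Coefficients: <v, e_1> = 2/sqrt(8), <v, e_2> = -7/sqrt(9).
Square and sum: Σ |<v, e_j>|^2 = 107/18.
Compute ||v||^2 = v·v = 6.
Deficit = 6 − 107/18 = 1/18 ≥ 0, confirming Bessel's inequality. (The deficit equals ||v − Σ <v,e_j> e_j||^2, the squared distance from v to span{e_j}.)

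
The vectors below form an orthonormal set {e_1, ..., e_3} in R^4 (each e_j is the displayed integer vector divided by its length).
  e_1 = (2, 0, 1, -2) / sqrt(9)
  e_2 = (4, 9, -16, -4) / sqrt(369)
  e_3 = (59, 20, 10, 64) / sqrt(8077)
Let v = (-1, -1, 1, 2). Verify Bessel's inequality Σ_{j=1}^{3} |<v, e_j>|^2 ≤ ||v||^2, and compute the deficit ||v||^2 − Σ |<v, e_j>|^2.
Σ |<v, e_j>|^2 = 1363/197; ||v||^2 = 7; deficit = 16/197

Write each e_j = u_j / sqrt(<u_j, u_j>) where u_j is the displayed integer vector. Then <v, e_j> = <v, u_j> / sqrt(<u_j, u_j>), so |<v, e_j>|^2 = <v, u_j>^2 / <u_j, u_j>.
Coefficients: <v, e_1> = -5/sqrt(9), <v, e_2> = -37/sqrt(369), <v, e_3> = 59/sqrt(8077).
Square and sum: Σ |<v, e_j>|^2 = 1363/197.
Compute ||v||^2 = v·v = 7.
Deficit = 7 − 1363/197 = 16/197 ≥ 0, confirming Bessel's inequality. (The deficit equals ||v − Σ <v,e_j> e_j||^2, the squared distance from v to span{e_j}.)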